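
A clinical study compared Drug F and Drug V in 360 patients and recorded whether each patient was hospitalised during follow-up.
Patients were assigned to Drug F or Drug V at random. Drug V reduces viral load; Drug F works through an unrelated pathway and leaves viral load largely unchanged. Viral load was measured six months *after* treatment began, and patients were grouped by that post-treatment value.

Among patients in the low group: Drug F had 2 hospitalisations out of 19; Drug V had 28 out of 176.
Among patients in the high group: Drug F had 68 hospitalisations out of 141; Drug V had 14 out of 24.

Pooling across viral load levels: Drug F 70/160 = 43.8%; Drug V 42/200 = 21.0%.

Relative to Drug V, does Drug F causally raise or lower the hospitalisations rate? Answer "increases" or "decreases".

increases

Drug F is lower inside every viral load stratum but Drug V is lower in aggregate. Whether to stratify depends on how viral load relates to the drug.
Viral load lies on the pathway drug → viral load → outcome, so adjusting for it blocks the indirect effect. For the total causal effect of drug, use the unadjusted pooled rates.
Pooled: Drug F 43.8% vs Drug V 21.0%; Drug V is lower overall.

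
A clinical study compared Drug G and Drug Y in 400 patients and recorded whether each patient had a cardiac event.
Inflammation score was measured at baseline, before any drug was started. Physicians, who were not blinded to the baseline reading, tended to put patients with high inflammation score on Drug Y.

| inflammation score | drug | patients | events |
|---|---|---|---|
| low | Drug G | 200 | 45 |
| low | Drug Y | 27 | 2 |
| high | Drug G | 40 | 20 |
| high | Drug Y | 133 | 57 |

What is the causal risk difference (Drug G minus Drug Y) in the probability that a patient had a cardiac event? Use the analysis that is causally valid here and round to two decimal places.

+0.12

The inflammation score-specific comparison favours Drug Y throughout, but the pooled figures favour Drug G. The question is whether to condition on inflammation score.
Since inflammation score is a pre-existing factor (not a product of the drug) and it affects the outcome on its own, it is a confounder. The stratified rates, not the pooled rate, identify the causal effect.
Adjusting over the population distribution of inflammation score: 0.568·(0.225−0.074) + 0.432·(0.500−0.429) = +0.117.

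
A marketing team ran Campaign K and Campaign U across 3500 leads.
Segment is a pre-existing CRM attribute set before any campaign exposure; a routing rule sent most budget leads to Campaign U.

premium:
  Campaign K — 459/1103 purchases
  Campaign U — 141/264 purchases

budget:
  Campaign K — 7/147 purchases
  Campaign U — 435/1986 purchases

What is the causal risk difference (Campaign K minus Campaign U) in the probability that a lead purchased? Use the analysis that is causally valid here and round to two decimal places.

-0.15

The stratified and pooled comparisons disagree (Campaign U wins within each customer segment; Campaign K wins overall), so the answer turns on the causal role of customer segment.
Nothing the campaign does changes customer segment; the imbalance is an allocation artefact. With customer segment also predicting the outcome, the pooled figure is confounded, and the within-stratum comparison is the causal one.
Adjusting over the population distribution of customer segment: 0.391·(0.416−0.534) + 0.609·(0.048−0.219) = -0.151.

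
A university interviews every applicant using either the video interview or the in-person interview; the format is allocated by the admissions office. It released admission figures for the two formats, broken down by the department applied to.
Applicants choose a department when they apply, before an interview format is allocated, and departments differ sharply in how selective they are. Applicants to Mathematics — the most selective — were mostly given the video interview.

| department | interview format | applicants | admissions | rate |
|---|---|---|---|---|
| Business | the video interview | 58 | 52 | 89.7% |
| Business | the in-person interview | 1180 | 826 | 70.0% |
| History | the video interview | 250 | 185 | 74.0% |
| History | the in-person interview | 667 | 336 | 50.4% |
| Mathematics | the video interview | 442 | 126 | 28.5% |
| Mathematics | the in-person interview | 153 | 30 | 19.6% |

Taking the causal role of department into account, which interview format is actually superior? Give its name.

Nothing the interview format does changes department; the imbalance is an allocation artefact. With department also predicting the outcome, the pooled figure is confounded, and the within-stratum comparison is the causal one.
Within each level — Business: 89.7% vs 70.0%; History: 74.0% vs 50.4%; Mathematics: 28.5% vs 19.6% — the video interview is higher every time.

the video interview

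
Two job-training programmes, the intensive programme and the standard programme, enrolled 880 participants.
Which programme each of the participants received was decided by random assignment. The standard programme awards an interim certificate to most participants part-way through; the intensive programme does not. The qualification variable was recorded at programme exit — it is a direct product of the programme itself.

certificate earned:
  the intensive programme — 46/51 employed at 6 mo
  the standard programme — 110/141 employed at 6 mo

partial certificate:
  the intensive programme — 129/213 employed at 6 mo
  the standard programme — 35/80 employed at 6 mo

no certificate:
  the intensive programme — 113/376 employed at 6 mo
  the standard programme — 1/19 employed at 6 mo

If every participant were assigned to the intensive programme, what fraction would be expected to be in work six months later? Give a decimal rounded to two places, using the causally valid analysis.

the intensive programme is higher inside every qualification attained during the programme stratum but the standard programme is higher in aggregate. Whether to stratify depends on how qualification attained during the programme relates to the programme.
Because the programme influences qualification attained during the programme, qualification attained during the programme is a post-treatment mediator, not a confounder. Stratifying on it would bias the estimate; the causal effect is the crude pooled difference.
So P(outcome | do(the intensive programme)) is just the pooled rate for the intensive programme: 288/640 = 0.450.

0.45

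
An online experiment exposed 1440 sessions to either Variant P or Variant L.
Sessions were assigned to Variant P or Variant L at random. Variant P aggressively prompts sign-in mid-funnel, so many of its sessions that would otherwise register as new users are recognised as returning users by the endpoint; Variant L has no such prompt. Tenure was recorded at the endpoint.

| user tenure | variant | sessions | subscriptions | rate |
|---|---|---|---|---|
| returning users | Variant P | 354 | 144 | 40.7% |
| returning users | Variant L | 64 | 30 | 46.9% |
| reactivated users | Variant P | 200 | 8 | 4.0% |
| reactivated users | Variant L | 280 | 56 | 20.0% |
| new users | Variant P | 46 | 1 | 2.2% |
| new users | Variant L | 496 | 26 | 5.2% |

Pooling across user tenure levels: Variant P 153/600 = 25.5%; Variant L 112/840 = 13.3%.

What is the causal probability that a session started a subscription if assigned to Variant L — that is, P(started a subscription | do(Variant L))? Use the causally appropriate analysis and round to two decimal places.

User tenure is downstream of the variant. One should not condition on a consequence of treatment, so the overall rates are the right comparison.
So P(outcome | do(Variant L)) is just the pooled rate for Variant L: 112/840 = 0.133.

0.13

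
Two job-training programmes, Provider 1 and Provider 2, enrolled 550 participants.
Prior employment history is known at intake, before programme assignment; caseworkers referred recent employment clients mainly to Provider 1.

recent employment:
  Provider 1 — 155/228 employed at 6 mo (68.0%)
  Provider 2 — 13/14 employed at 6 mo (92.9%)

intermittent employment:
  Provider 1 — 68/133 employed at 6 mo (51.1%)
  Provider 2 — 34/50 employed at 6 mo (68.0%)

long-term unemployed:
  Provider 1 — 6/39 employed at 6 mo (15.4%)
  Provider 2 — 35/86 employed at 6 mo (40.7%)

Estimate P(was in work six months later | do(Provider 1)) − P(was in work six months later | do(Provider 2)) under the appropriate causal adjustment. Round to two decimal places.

Provider 2 is higher inside every prior employment history stratum but Provider 1 is higher in aggregate. Whether to stratify depends on how prior employment history relates to the programme.
Since prior employment history is a pre-existing factor (not a product of the programme) and it affects the outcome on its own, it is a confounder. The stratified rates, not the pooled rate, identify the causal effect.
Adjusting over the population distribution of prior employment history: 0.440·(0.680−0.929) + 0.333·(0.511−0.680) + 0.227·(0.154−0.407) = -0.223.

-0.22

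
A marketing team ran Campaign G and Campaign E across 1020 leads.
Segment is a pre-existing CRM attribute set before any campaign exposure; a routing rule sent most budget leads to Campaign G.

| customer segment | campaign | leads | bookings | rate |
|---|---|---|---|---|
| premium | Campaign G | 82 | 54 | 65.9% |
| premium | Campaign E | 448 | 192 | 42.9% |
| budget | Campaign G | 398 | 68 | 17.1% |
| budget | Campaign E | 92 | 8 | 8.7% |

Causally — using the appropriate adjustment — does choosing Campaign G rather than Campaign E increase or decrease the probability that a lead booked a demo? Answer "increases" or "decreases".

Customer segment is set before the campaign has any effect — it is not caused by the campaign — and it independently drives the outcome. That makes it a confounder, so the causal comparison is within customer segment levels.
Within each level — premium: 65.9% vs 42.9%; budget: 17.1% vs 8.7% — Campaign G is higher every time.

increases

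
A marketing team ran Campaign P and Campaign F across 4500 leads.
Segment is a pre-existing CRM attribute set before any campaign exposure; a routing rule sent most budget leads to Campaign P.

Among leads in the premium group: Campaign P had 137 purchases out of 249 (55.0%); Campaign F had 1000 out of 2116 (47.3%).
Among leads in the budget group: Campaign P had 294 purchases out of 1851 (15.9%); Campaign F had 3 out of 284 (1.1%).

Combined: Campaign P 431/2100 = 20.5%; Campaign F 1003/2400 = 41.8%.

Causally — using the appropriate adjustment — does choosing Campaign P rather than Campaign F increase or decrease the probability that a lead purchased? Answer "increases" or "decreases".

increases

Customer segment differs across campaigns for reasons unrelated to any effect of the campaign itself, and it separately predicts the outcome — a classic confounder. We must compare within customer segment levels.
Within each level — premium: 55.0% vs 47.3%; budget: 15.9% vs 1.1% — Campaign P is higher every time.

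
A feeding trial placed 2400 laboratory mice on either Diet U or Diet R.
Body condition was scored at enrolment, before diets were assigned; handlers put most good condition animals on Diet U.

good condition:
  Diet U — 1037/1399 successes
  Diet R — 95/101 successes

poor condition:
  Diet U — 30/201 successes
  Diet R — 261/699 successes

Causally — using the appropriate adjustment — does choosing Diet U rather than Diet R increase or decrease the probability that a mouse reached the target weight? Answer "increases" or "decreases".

decreases

Starting body condition is set before the diet has any effect — it is not caused by the diet — and it independently drives the outcome. That makes it a confounder, so the causal comparison is within starting body condition levels.
Within each level — good condition: 74.1% vs 94.1%; poor condition: 14.9% vs 37.3% — Diet R is higher every time.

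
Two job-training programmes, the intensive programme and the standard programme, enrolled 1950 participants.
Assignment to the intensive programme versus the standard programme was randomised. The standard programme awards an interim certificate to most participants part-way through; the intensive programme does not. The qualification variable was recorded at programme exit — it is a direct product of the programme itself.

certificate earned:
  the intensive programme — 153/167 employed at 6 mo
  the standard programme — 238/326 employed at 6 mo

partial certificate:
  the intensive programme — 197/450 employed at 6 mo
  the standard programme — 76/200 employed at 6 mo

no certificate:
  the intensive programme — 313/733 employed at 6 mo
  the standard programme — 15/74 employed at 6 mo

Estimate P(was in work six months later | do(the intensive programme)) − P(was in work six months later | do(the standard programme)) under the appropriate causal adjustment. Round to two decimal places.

Qualification attained during the programme is downstream of the programme. One should not condition on a consequence of treatment, so the overall rates are the right comparison.
The causal difference is the pooled difference: 0.491 − 0.548 = -0.057.

-0.06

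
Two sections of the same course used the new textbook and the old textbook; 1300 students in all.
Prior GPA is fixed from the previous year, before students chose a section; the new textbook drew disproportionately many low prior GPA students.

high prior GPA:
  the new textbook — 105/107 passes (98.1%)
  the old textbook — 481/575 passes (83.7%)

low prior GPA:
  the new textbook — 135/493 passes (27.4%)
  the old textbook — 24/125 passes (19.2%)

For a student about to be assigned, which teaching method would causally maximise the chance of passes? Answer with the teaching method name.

Nothing the teaching method does changes prior GPA band; the imbalance is an allocation artefact. With prior GPA band also predicting the outcome, the pooled figure is confounded, and the within-stratum comparison is the causal one.
Within each level — high prior GPA: 98.1% vs 83.7%; low prior GPA: 27.4% vs 19.2% — the new textbook is higher every time.

the new textbook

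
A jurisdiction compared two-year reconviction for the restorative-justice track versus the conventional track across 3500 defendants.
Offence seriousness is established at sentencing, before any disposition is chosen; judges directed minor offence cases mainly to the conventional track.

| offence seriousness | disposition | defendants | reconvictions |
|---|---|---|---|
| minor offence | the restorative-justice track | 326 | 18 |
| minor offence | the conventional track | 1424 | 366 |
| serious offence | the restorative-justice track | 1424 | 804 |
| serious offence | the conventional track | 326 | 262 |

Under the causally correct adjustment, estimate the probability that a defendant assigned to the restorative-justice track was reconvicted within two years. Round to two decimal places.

Within every offence seriousness level the restorative-justice track has the lower rate, yet pooled the conventional track does — Simpson's reversal.
Offence seriousness differs across dispositions for reasons unrelated to any effect of the disposition itself, and it separately predicts the outcome — a classic confounder. We must compare within offence seriousness levels.
Standardising the restorative-justice track to the population offence seriousness mix: 0.500·18/326 + 0.500·804/1424 = 0.310.

0.31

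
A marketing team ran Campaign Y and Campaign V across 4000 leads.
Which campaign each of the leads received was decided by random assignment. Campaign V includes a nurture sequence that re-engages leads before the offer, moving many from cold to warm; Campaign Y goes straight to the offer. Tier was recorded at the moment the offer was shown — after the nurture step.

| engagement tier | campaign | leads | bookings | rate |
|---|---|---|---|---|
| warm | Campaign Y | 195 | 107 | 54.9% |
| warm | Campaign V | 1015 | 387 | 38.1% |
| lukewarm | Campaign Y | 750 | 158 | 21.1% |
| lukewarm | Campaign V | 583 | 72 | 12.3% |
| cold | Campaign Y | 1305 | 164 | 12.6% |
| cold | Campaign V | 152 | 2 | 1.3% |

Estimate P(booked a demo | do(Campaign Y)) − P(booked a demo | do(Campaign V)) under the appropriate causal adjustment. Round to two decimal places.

Stratifying would compare campaigns among leads the campaigns themselves sorted into engagement tier groups — a form of selection on an intermediate. The unconditioned pooled rates give the total causal effect.
The causal difference is the pooled difference: 0.191 − 0.263 = -0.073.

-0.07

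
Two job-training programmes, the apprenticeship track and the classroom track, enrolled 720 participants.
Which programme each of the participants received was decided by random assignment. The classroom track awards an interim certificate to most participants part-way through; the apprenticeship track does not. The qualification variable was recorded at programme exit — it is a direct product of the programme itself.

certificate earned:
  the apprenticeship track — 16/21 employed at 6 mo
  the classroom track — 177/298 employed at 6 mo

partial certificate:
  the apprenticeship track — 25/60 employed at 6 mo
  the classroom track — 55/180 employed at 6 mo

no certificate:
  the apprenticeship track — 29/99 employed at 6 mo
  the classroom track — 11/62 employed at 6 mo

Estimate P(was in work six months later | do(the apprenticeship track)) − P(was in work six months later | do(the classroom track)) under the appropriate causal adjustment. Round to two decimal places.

-0.06

The stratified and pooled comparisons disagree (the apprenticeship track wins within each qualification attained during the programme; the classroom track wins overall), so the answer turns on the causal role of qualification attained during the programme.
Qualification attained during the programme here is a post-treatment variable shaped by the programme; conditioning on it would introduce bias rather than remove it. The overall comparison is the causal one.
The causal difference is the pooled difference: 0.389 − 0.450 = -0.061.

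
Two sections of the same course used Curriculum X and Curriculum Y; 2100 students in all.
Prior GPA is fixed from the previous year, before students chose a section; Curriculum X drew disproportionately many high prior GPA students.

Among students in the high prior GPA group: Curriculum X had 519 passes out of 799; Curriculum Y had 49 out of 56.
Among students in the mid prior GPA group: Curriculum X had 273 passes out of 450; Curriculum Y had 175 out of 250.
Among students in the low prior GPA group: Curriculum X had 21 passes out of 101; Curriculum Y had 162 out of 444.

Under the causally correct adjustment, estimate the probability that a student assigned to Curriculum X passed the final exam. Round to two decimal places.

Prior GPA band differs across teaching methods for reasons unrelated to any effect of the teaching method itself, and it separately predicts the outcome — a classic confounder. We must compare within prior GPA band levels.
Standardising Curriculum X to the population prior GPA band mix: 0.407·519/799 + 0.333·273/450 + 0.260·21/101 = 0.521.

0.52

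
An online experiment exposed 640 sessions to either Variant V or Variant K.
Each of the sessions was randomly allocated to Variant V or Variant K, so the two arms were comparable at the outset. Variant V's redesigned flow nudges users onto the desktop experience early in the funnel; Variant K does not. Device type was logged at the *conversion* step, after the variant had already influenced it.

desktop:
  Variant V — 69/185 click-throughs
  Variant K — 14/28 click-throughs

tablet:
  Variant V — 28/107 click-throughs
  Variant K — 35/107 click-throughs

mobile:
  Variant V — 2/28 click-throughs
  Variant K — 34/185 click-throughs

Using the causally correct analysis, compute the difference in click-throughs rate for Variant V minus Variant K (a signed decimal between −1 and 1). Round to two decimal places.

+0.05

Stratifying would compare variants among sessions the variants themselves sorted into device type groups — a form of selection on an intermediate. The unconditioned pooled rates give the total causal effect.
The causal difference is the pooled difference: 0.309 − 0.259 = +0.050.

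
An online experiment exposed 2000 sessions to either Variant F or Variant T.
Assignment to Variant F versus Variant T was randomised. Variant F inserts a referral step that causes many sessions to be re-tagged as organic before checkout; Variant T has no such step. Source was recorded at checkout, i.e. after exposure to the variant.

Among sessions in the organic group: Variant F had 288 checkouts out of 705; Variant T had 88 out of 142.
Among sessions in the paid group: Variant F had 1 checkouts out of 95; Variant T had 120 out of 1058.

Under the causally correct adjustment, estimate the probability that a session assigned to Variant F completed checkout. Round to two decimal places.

0.36

The traffic source-specific comparison favours Variant T throughout, but the pooled figures favour Variant F. The question is whether to condition on traffic source.
Traffic source is recorded after the variant and is itself shifted by it — it sits on the causal path from variant to outcome. Conditioning on a mediator would strip out part of the effect we want; the pooled comparison gives the total causal effect.
So P(outcome | do(Variant F)) is just the pooled rate for Variant F: 289/800 = 0.361.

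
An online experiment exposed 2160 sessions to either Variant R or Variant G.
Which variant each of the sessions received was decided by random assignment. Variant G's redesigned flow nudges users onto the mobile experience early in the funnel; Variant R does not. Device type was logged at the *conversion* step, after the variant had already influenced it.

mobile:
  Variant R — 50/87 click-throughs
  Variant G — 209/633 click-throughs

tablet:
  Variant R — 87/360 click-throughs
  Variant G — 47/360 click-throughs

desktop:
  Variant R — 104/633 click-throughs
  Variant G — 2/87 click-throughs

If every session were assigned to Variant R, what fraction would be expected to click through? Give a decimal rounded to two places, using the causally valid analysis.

0.22

The stratified and pooled comparisons disagree (Variant R wins within each device type; Variant G wins overall), so the answer turns on the causal role of device type.
Device type is downstream of the variant. One should not condition on a consequence of treatment, so the overall rates are the right comparison.
So P(outcome | do(Variant R)) is just the pooled rate for Variant R: 241/1080 = 0.223.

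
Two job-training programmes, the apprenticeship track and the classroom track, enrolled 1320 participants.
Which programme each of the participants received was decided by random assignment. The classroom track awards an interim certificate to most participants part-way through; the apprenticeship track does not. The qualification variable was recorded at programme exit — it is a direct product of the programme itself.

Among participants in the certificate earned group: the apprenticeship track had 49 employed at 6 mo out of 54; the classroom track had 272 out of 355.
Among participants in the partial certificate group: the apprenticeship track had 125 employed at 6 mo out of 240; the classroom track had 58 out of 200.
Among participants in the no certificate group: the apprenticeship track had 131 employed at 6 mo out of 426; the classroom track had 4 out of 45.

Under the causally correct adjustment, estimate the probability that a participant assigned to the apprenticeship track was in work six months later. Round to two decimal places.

0.42

The qualification attained during the programme-specific comparison favours the apprenticeship track throughout, but the pooled figures favour the classroom track. The question is whether to condition on qualification attained during the programme.
Qualification attained during the programme is recorded after the programme and is itself shifted by it — it sits on the causal path from programme to outcome. Conditioning on a mediator would strip out part of the effect we want; the pooled comparison gives the total causal effect.
So P(outcome | do(the apprenticeship track)) is just the pooled rate for the apprenticeship track: 305/720 = 0.424.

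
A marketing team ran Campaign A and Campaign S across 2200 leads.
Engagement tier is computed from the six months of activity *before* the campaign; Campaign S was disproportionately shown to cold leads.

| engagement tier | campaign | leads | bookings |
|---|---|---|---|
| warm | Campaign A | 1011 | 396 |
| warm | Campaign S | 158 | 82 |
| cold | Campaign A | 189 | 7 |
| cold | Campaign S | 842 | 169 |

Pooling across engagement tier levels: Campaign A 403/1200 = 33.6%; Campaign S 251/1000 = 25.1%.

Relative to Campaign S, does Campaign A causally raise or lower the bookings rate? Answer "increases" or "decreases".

decreases

The imbalance in engagement tier arose from how leads were allocated, not from anything the campaign did; and engagement tier independently affects the outcome. The pooled gap is confounded — condition on engagement tier.
Within each level — warm: 39.2% vs 51.9%; cold: 3.7% vs 20.1% — Campaign S is higher every time.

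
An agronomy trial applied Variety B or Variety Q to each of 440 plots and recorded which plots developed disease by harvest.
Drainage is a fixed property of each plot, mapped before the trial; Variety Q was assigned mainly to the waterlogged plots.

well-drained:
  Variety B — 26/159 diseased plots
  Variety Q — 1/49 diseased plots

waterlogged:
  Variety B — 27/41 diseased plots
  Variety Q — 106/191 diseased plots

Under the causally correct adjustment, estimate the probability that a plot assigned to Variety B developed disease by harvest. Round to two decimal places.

0.42

Since field drainage is a pre-existing factor (not a product of the variety) and it affects the outcome on its own, it is a confounder. The stratified rates, not the pooled rate, identify the causal effect.
Standardising Variety B to the population field drainage mix: 0.473·26/159 + 0.527·27/41 = 0.425.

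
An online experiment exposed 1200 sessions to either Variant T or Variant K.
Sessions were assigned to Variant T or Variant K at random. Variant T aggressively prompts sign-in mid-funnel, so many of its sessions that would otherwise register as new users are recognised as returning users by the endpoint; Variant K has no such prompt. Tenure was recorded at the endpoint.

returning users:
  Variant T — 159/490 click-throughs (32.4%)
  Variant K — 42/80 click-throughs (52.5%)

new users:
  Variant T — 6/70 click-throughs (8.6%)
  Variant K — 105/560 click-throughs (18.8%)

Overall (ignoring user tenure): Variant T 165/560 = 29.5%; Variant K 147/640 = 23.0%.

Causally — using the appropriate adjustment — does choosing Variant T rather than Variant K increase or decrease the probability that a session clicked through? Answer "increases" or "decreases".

increases

Within every user tenure level Variant K has the higher rate, yet pooled Variant T does — Simpson's reversal.
Stratifying would compare variants among sessions the variants themselves sorted into user tenure groups — a form of selection on an intermediate. The unconditioned pooled rates give the total causal effect.
Pooled: Variant T 29.5% vs Variant K 23.0%; Variant T is higher overall.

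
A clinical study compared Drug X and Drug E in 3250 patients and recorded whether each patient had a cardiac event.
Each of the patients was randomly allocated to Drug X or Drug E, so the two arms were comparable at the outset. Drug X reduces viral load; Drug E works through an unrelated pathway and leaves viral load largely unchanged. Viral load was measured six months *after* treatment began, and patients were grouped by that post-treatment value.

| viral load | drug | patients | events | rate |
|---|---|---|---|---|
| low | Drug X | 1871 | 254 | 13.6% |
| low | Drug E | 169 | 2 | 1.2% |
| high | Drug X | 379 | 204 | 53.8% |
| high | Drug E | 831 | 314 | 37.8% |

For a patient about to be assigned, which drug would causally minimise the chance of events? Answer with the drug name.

Drug X

Within every viral load level Drug E has the lower rate, yet pooled Drug X does — Simpson's reversal.
Viral load is downstream of the drug. One should not condition on a consequence of treatment, so the overall rates are the right comparison.
Pooled: Drug X 20.4% vs Drug E 31.6%; Drug X is lower overall.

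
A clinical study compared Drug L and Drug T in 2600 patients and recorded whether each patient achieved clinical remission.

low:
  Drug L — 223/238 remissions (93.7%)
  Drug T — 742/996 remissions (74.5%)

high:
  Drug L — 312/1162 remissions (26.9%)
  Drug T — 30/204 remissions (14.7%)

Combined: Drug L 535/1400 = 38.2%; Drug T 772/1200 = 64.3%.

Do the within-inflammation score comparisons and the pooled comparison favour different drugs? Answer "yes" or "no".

yes

Within each inflammation score level (low 93.7% vs 74.5%; high 26.9% vs 14.7%), Drug L has the higher rate every time. Pooled: 38.2% vs 64.3% — Drug T has the higher rate overall. The two comparisons disagree.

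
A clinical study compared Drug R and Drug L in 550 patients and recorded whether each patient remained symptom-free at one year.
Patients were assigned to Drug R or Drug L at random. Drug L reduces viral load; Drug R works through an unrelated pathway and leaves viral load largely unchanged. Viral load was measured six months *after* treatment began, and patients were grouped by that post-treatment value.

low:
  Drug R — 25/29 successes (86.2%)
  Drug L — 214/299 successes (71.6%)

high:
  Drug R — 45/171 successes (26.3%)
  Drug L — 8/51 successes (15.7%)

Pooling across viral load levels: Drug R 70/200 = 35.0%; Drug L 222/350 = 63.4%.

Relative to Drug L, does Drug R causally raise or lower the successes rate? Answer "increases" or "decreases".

decreases

Because the drug influences viral load, viral load is a post-treatment mediator, not a confounder. Stratifying on it would bias the estimate; the causal effect is the crude pooled difference.
Pooled: Drug R 35.0% vs Drug L 63.4%; Drug L is higher overall.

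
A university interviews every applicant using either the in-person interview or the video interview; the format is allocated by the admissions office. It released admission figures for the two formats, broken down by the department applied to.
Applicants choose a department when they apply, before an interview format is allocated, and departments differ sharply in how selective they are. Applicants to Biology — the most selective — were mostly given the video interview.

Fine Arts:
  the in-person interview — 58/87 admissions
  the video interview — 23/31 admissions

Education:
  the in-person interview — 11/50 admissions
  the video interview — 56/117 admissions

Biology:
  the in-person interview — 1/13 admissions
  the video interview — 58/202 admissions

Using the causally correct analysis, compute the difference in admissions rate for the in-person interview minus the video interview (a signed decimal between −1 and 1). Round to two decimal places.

-0.19

The department-specific comparison favours the video interview throughout, but the pooled figures favour the in-person interview. The question is whether to condition on department.
Department is set before the interview format has any effect — it is not caused by the interview format — and it independently drives the outcome. That makes it a confounder, so the causal comparison is within department levels.
Adjusting over the population distribution of department: 0.236·(0.667−0.742) + 0.334·(0.220−0.479) + 0.430·(0.077−0.287) = -0.195.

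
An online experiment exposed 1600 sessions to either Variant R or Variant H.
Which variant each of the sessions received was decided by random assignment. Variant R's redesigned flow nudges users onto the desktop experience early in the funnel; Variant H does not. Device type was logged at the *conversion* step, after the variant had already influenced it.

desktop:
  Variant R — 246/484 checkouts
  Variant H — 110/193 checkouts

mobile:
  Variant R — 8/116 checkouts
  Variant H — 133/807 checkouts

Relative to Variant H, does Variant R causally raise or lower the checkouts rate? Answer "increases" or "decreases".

increases

Within every device type level Variant H has the higher rate, yet pooled Variant R does — Simpson's reversal.
Because the variant influences device type, device type is a post-treatment mediator, not a confounder. Stratifying on it would bias the estimate; the causal effect is the crude pooled difference.
Pooled: Variant R 42.3% vs Variant H 24.3%; Variant R is higher overall.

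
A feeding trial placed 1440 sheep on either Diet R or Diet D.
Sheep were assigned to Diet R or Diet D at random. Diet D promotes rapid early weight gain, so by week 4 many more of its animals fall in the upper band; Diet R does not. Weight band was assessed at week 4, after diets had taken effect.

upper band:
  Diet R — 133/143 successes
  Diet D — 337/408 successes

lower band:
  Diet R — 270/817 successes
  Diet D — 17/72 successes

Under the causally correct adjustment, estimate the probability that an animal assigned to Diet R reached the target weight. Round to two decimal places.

Diet R is higher inside every week-4 weight band stratum but Diet D is higher in aggregate. Whether to stratify depends on how week-4 weight band relates to the diet.
Week-4 weight band lies on the pathway diet → week-4 weight band → outcome, so adjusting for it blocks the indirect effect. For the total causal effect of diet, use the unadjusted pooled rates.
So P(outcome | do(Diet R)) is just the pooled rate for Diet R: 403/960 = 0.420.

0.42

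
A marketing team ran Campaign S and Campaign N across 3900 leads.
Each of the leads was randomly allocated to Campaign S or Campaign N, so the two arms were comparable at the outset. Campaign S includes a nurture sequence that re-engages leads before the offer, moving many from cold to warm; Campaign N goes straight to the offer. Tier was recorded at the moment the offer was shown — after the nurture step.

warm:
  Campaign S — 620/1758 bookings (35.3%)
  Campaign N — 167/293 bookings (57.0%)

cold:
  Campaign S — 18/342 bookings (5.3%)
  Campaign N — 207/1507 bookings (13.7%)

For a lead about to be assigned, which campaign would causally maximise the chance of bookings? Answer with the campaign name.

The stratified and pooled comparisons disagree (Campaign N wins within each engagement tier; Campaign S wins overall), so the answer turns on the causal role of engagement tier.
Because the campaign influences engagement tier, engagement tier is a post-treatment mediator, not a confounder. Stratifying on it would bias the estimate; the causal effect is the crude pooled difference.
Pooled: Campaign S 30.4% vs Campaign N 20.8%; Campaign S is higher overall.

Campaign S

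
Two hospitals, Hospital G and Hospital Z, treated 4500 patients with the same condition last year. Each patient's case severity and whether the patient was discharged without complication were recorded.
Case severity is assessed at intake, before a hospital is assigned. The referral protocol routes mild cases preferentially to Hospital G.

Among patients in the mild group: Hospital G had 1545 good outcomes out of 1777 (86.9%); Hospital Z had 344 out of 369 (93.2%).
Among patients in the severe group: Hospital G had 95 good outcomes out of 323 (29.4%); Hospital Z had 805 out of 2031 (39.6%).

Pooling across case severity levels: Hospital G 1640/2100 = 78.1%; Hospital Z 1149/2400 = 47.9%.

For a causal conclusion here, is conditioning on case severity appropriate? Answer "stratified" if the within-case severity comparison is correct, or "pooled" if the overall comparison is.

Here case severity is a common cause — it drives both which hospital a case falls under and the outcome. The crude comparison mixes populations; the stratum-specific rates are the causally relevant ones.
Within each level — mild: 86.9% vs 93.2%; severe: 29.4% vs 39.6% — Hospital Z is higher every time.

stratified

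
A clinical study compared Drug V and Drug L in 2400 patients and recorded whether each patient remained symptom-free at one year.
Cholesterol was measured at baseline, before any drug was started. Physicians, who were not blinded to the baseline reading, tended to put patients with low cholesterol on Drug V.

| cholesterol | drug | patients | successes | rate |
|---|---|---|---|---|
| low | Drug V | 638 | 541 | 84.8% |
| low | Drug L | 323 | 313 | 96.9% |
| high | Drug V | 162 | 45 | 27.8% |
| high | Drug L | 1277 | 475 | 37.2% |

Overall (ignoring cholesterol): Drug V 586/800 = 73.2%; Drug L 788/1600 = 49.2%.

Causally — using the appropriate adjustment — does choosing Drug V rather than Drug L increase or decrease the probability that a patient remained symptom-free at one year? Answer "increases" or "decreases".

decreases

The imbalance in cholesterol arose from how patients were allocated, not from anything the drug did; and cholesterol independently affects the outcome. The pooled gap is confounded — condition on cholesterol.
Within each level — low: 84.8% vs 96.9%; high: 27.8% vs 37.2% — Drug L is higher every time.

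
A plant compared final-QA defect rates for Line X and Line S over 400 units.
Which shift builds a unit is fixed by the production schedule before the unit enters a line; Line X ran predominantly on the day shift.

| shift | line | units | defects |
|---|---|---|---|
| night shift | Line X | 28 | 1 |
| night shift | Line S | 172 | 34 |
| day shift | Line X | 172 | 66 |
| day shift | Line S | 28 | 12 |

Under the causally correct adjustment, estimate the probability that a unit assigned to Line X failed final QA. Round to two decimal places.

Here shift is a common cause — it drives both which line a case falls under and the outcome. The crude comparison mixes populations; the stratum-specific rates are the causally relevant ones.
Standardising Line X to the population shift mix: 0.500·1/28 + 0.500·66/172 = 0.210.

0.21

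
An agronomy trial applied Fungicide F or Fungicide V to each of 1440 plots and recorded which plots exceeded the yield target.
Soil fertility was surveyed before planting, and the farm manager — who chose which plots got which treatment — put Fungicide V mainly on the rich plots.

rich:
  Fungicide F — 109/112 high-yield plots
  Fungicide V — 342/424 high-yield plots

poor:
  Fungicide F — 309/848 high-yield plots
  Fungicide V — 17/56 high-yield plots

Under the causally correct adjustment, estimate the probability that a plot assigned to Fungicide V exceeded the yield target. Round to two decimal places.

0.49

The soil fertility-specific comparison favours Fungicide F throughout, but the pooled figures favour Fungicide V. The question is whether to condition on soil fertility.
Soil fertility satisfies the back-door criterion: it is not a descendant of the fungicide, and it blocks the spurious path from fungicide to outcome. Adjusting for it (i.e., using the within-soil fertility rates) gives the causal effect.
Standardising Fungicide V to the population soil fertility mix: 0.372·342/424 + 0.628·17/56 = 0.491.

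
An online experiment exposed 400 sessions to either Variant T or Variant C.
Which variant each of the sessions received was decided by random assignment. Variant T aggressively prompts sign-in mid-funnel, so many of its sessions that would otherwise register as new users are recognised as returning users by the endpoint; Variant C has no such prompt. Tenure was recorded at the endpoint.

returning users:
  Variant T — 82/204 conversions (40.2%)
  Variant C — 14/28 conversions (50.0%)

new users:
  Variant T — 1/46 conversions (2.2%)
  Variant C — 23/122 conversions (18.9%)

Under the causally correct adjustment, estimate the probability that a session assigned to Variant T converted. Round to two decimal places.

0.33

User tenure here is a post-treatment variable shaped by the variant; conditioning on it would introduce bias rather than remove it. The overall comparison is the causal one.
So P(outcome | do(Variant T)) is just the pooled rate for Variant T: 83/250 = 0.332.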